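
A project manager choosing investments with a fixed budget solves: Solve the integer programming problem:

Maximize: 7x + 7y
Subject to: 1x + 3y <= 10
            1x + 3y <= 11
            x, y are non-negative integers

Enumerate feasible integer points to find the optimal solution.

Constraint 1: 1x + 3y <= 10
Constraint 2: 1x + 3y <= 11
Feasible x range (need y >= 0): 0 <= x <= min(10/1, 11/1) => x in {0, ..., 10}.
Enumerate feasible integer points row by row (the coefficient of y is 7 > 0, so for each x the largest feasible y gives the best value):
  x = 0: y <= min((10 - 1*0)/3, (11 - 1*0)/3) => y in {0, ..., 3}; best 7*0 + 7*3 = 21
  x = 1: y <= min((10 - 1*1)/3, (11 - 1*1)/3) => y in {0, ..., 3}; best 7*1 + 7*3 = 28
  x = 2: y <= min((10 - 1*2)/3, (11 - 1*2)/3) => y in {0, ..., 2}; best 7*2 + 7*2 = 28
  x = 3: y <= min((10 - 1*3)/3, (11 - 1*3)/3) => y in {0, ..., 2}; best 7*3 + 7*2 = 35
  x = 4: y <= min((10 - 1*4)/3, (11 - 1*4)/3) => y in {0, ..., 2}; best 7*4 + 7*2 = 42
  x = 5: y <= min((10 - 1*5)/3, (11 - 1*5)/3) => y in {0, ..., 1}; best 7*5 + 7*1 = 42
  x = 6: y <= min((10 - 1*6)/3, (11 - 1*6)/3) => y in {0, ..., 1}; best 7*6 + 7*1 = 49
  x = 7: y <= min((10 - 1*7)/3, (11 - 1*7)/3) => y in {0, ..., 1}; best 7*7 + 7*1 = 56
  x = 8: y <= min((10 - 1*8)/3, (11 - 1*8)/3) => y in {0}; best 7*8 + 7*0 = 56
  x = 9: y <= min((10 - 1*9)/3, (11 - 1*9)/3) => y in {0}; best 7*9 + 7*0 = 63
  x = 10: y <= min((10 - 1*10)/3, (11 - 1*10)/3) => y in {0}; best 7*10 + 7*0 = 70
The maximum 7x + 7y = 70 is achieved at x = 10, y = 0.
Check: 1*10 + 3*0 = 10 <= 10 and 1*10 + 3*0 = 10 <= 11.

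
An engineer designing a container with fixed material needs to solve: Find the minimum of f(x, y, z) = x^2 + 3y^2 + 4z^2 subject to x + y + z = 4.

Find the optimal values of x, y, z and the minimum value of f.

Using Lagrange multipliers on f = x^2 + 3y^2 + 4z^2 with constraint x + y + z = 4:
Conditions: 2*1*x = lambda, 2*3*y = lambda, 2*4*z = lambda
So x = lambda/2, y = lambda/6, z = lambda/8
Substituting into constraint: lambda * (19/24) = 4
lambda = 96/19
x = 48/19, y = 16/19, z = 12/19
Minimum value = 192/19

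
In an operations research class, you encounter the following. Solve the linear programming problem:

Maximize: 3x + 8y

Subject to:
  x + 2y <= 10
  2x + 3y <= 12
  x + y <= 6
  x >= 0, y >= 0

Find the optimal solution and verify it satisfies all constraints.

Feasible vertices: (0, 0), (0, 4), (6, 0)
Objective 3x + 8y at each vertex:
  (0, 0): 0
  (0, 4): 32
  (6, 0): 18
Maximum is 32 at (0, 4).
Verify constraints at (x, y) = (0, 4):
  1*0 + 2*4 = 8 <= 10
  2*0 + 3*4 = 12 <= 12 (active)
  1*0 + 1*4 = 4 <= 6
  x = 0 >= 0, y = 4 >= 0. All constraints satisfied.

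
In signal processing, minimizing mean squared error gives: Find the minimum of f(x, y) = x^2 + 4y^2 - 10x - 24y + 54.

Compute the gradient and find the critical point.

f(x,y) = x^2 + 4y^2 - 10x - 24y + 54
df/dx = 2x + (-10) = 0  =>  x = 5
df/dy = 8y + (-24) = 0  =>  y = 3
f(5, 3) = 1*(5)^2 + 4*(3)^2 + -10*(5) + -24*(3) + 54 = -7
Hessian is diagonal with entries 2, 8 > 0, so this is a minimum.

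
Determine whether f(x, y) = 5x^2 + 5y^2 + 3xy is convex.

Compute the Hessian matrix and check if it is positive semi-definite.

f(x,y) = 5x^2 + 5y^2 + 3xy
Hessian H = [[10, 3], [3, 10]]
trace(H) = 20, det(H) = 91
Eigenvalues: (20 +/- sqrt(36)) / 2 = 13, 7
Since both eigenvalues > 0, f is convex.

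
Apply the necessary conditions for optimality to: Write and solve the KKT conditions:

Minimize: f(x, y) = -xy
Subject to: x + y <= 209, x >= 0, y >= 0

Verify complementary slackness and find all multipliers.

Problem: min -xy s.t. x + y <= 209 (multiplier lambda), x >= 0 (mu_x), y >= 0 (mu_y)
KKT stationarity: -y + lambda - mu_x = 0, -x + lambda - mu_y = 0, with lambda, mu_x, mu_y >= 0
Complementary slackness: lambda*(x + y - 209) = 0, mu_x*x = 0, mu_y*y = 0
If lambda = 0: y = -mu_x <= 0 and x = -mu_y <= 0 force x = y = 0 with f = 0; but x = y = 209/2 is feasible with f = -43681/4 < 0, so this is not the minimum. Hence lambda > 0 and x + y = 209.
Try x > 0, y > 0 (so mu_x = mu_y = 0): y = lambda, x = lambda => x = y = lambda
x + y = 209 => 2*lambda = 209 => lambda = 209/2
x* = y* = 209/2 > 0, consistent with mu_x = mu_y = 0.
(Any feasible point with x = 0 or y = 0 has f = 0 > -43681/4, so the minimum is not on those boundaries.)
min(-xy) = -43681/4 (i.e. max xy = 43681/4)
Multipliers: lambda = 209/2, mu_x = 0, mu_y = 0
Complementary slackness: lambda*(x + y - 209) = 209/2*(209/2 + 209/2 - 209) = 0, mu_x*x = 0*209/2 = 0, mu_y*y = 0*209/2 = 0. Satisfied.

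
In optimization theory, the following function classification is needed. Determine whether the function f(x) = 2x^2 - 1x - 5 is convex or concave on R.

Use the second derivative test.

f(x) = 2x^2 - 1x - 5
f'(x) = 4x - 1
f''(x) = 4
Since f''(x) = 4 > 0 for all x, f is convex on R.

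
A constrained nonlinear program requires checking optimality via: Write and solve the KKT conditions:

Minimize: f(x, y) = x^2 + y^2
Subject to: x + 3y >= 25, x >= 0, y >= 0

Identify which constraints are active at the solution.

KKT conditions for min x^2 + y^2 s.t. 1x + 3y >= 25, x >= 0, y >= 0:
Stationarity: 2x = mu*1 + mu_x, 2y = mu*3 + mu_y, with mu, mu_x, mu_y >= 0
Complementary slackness: mu*(x + 3y - 25) = 0, mu_x*x = 0, mu_y*y = 0
(0, 0) is infeasible (1*0 + 3*0 < 25), so if mu = 0 stationarity would force x = mu_x/2 >= 0, y = mu_y/2 >= 0 with mu_x*x = mu_y*y = 0, i.e. x = y = 0: contradiction. Hence mu > 0 and x + 3y = 25 is active.
Try x > 0, y > 0 (so mu_x = mu_y = 0): x = 1*mu/2, y = 3*mu/2
Substitute: 1*(1*mu/2) + 3*(3*mu/2) = 25
  mu*10/2 = 25 => mu = 5
x* = 5/2 > 0, y* = 15/2 > 0, consistent with mu_x = mu_y = 0.
f is convex and the constraints are linear, so this KKT point is the global minimum.
f* = 125/2
Active constraints: x + 3y >= 25 (holds with equality, mu = 5 > 0); x >= 0 and y >= 0 are inactive (mu_x = mu_y = 0).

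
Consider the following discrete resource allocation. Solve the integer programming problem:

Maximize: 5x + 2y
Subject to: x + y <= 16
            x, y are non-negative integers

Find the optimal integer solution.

Objective: 5x + 2y, constraint: x + y <= 16
Coefficient of x is 5 >= coefficient of y is 2, so allocate the entire budget to x.
Optimal: x = 16, y = 0, value = 80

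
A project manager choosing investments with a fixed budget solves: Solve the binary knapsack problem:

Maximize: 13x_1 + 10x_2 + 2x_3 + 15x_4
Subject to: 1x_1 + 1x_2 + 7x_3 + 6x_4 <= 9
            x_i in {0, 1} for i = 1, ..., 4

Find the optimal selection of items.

Items: item 1 (v=13, w=1), item 2 (v=10, w=1), item 3 (v=2, w=7), item 4 (v=15, w=6)
Capacity: 9
Checking all 16 subsets (w = total weight, v = total value):
  {}: w = 0, v = 0
  {1}: w = 1, v = 13
  {2}: w = 1, v = 10
  {3}: w = 7, v = 2
  {4}: w = 6, v = 15
  {1, 2}: w = 2, v = 23
  {1, 3}: w = 8, v = 15
  {1, 4}: w = 7, v = 28
  {2, 3}: w = 8, v = 12
  {2, 4}: w = 7, v = 25
  {3, 4}: w = 13 > 9, infeasible
  {1, 2, 3}: w = 9, v = 25
  {1, 2, 4}: w = 8, v = 38
  {1, 3, 4}: w = 14 > 9, infeasible
  {2, 3, 4}: w = 14 > 9, infeasible
  {1, 2, 3, 4}: w = 15 > 9, infeasible
Best feasible subset: items [1, 2, 4]
Total weight: 8 <= 9, total value: 38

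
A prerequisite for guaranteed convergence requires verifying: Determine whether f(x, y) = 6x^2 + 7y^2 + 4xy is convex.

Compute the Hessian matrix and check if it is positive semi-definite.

f(x,y) = 6x^2 + 7y^2 + 4xy
Hessian H = [[12, 4], [4, 14]]
trace(H) = 26, det(H) = 152
Eigenvalues: (26 +/- sqrt(68)) / 2 = 17.12, 8.877
Since both eigenvalues > 0, f is convex.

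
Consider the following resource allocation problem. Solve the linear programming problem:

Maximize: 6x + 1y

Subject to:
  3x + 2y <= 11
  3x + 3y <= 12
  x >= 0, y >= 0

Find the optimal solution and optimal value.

Feasible vertices: (0, 0), (0, 4), (3, 1), (11/3, 0)
Objective 6x + 1y at each:
  (0, 0): 0
  (0, 4): 4
  (3, 1): 19
  (11/3, 0): 22
Maximum is 22 at (11/3, 0).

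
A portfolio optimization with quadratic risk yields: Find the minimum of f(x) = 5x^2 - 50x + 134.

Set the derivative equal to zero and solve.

f(x) = 5x^2 - 50x + 134
f'(x) = 10x + (-50) = 0
x = 50/10 = 5
f(5) = 9
Since f''(x) = 10 > 0, this is a minimum.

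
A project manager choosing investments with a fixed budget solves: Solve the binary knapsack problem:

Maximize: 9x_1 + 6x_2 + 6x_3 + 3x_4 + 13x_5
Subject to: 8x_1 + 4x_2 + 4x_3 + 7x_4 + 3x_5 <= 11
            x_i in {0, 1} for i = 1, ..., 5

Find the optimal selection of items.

Items: item 1 (v=9, w=8), item 2 (v=6, w=4), item 3 (v=6, w=4), item 4 (v=3, w=7), item 5 (v=13, w=3)
Capacity: 11
Checking all 32 subsets (w = total weight, v = total value):
  {}: w = 0, v = 0
  {1}: w = 8, v = 9
  {2}: w = 4, v = 6
  {3}: w = 4, v = 6
  {4}: w = 7, v = 3
  {5}: w = 3, v = 13
  {1, 2}: w = 12 > 11, infeasible
  {1, 3}: w = 12 > 11, infeasible
  {1, 4}: w = 15 > 11, infeasible
  {1, 5}: w = 11, v = 22
  {2, 3}: w = 8, v = 12
  {2, 4}: w = 11, v = 9
  {2, 5}: w = 7, v = 19
  {3, 4}: w = 11, v = 9
  {3, 5}: w = 7, v = 19
  {4, 5}: w = 10, v = 16
  {1, 2, 3}: w = 16 > 11, infeasible
  {1, 2, 4}: w = 19 > 11, infeasible
  {1, 2, 5}: w = 15 > 11, infeasible
  {1, 3, 4}: w = 19 > 11, infeasible
  {1, 3, 5}: w = 15 > 11, infeasible
  {1, 4, 5}: w = 18 > 11, infeasible
  {2, 3, 4}: w = 15 > 11, infeasible
  {2, 3, 5}: w = 11, v = 25
  {2, 4, 5}: w = 14 > 11, infeasible
  {3, 4, 5}: w = 14 > 11, infeasible
  {1, 2, 3, 4}: w = 23 > 11, infeasible
  {1, 2, 3, 5}: w = 19 > 11, infeasible
  {1, 2, 4, 5}: w = 22 > 11, infeasible
  {1, 3, 4, 5}: w = 22 > 11, infeasible
  {2, 3, 4, 5}: w = 18 > 11, infeasible
  {1, 2, 3, 4, 5}: w = 26 > 11, infeasible
Best feasible subset: items [2, 3, 5]
Total weight: 11 <= 11, total value: 25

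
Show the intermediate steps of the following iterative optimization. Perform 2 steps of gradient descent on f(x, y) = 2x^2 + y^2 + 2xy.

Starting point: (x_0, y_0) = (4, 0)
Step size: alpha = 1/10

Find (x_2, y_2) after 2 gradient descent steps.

f(x,y) = 2x^2 + y^2 + 2xy
grad_x = 4x + 2y, grad_y = 2y + 2x
Step 1: grad = (16, 8), (12/5, -4/5)
Step 2: grad = (8, 16/5), (8/5, -28/25)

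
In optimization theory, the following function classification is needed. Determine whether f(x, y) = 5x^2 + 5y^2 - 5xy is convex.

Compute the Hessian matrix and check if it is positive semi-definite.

f(x,y) = 5x^2 + 5y^2 - 5xy
Hessian H = [[10, -5], [-5, 10]]
trace(H) = 20, det(H) = 75
Eigenvalues: (20 +/- sqrt(100)) / 2 = 15, 5
Since both eigenvalues > 0, f is convex.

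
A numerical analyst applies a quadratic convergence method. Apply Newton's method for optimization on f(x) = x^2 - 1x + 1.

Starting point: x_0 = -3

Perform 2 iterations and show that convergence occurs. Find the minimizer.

f(x) = x^2 - 1x + 1, f'(x) = 2x + (-1), f''(x) = 2
Step 1: f'(-3) = -7, x_1 = -3 - -7/2 = 1/2
Step 2: f'(1/2) = 0, x_2 = 1/2 (converged)
Newton's method converges in 1 step for quadratics.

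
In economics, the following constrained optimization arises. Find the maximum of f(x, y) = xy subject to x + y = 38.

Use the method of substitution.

Substitute y = 38 - x into f(x,y) = xy:
g(x) = x(38 - x) = 38x - x^2
g'(x) = 38 - 2x = 0  =>  x = 19
y = 38 - 19 = 19
Maximum value = 19 * 19 = 361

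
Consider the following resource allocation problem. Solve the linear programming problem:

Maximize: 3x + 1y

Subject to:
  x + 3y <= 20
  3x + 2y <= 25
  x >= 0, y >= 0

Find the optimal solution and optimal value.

Feasible vertices: (0, 0), (0, 20/3), (5, 5), (25/3, 0)
Objective 3x + 1y at each:
  (0, 0): 0
  (0, 20/3): 20/3
  (5, 5): 20
  (25/3, 0): 25
Maximum is 25 at (25/3, 0).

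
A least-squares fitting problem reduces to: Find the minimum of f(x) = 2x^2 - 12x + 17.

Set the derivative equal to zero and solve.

f(x) = 2x^2 - 12x + 17
f'(x) = 4x + (-12) = 0
x = 12/4 = 3
f(3) = -1
Since f''(x) = 4 > 0, this is a minimum.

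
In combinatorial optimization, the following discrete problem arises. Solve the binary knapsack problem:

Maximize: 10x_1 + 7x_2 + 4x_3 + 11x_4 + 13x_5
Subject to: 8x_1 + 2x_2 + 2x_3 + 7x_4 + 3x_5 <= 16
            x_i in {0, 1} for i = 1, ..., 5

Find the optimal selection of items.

Items: item 1 (v=10, w=8), item 2 (v=7, w=2), item 3 (v=4, w=2), item 4 (v=11, w=7), item 5 (v=13, w=3)
Capacity: 16
Checking all 32 subsets (w = total weight, v = total value):
  {}: w = 0, v = 0
  {1}: w = 8, v = 10
  {2}: w = 2, v = 7
  {3}: w = 2, v = 4
  {4}: w = 7, v = 11
  {5}: w = 3, v = 13
  {1, 2}: w = 10, v = 17
  {1, 3}: w = 10, v = 14
  {1, 4}: w = 15, v = 21
  {1, 5}: w = 11, v = 23
  {2, 3}: w = 4, v = 11
  {2, 4}: w = 9, v = 18
  {2, 5}: w = 5, v = 20
  {3, 4}: w = 9, v = 15
  {3, 5}: w = 5, v = 17
  {4, 5}: w = 10, v = 24
  {1, 2, 3}: w = 12, v = 21
  {1, 2, 4}: w = 17 > 16, infeasible
  {1, 2, 5}: w = 13, v = 30
  {1, 3, 4}: w = 17 > 16, infeasible
  {1, 3, 5}: w = 13, v = 27
  {1, 4, 5}: w = 18 > 16, infeasible
  {2, 3, 4}: w = 11, v = 22
  {2, 3, 5}: w = 7, v = 24
  {2, 4, 5}: w = 12, v = 31
  {3, 4, 5}: w = 12, v = 28
  {1, 2, 3, 4}: w = 19 > 16, infeasible
  {1, 2, 3, 5}: w = 15, v = 34
  {1, 2, 4, 5}: w = 20 > 16, infeasible
  {1, 3, 4, 5}: w = 20 > 16, infeasible
  {2, 3, 4, 5}: w = 14, v = 35
  {1, 2, 3, 4, 5}: w = 22 > 16, infeasible
Best feasible subset: items [2, 3, 4, 5]
Total weight: 14 <= 16, total value: 35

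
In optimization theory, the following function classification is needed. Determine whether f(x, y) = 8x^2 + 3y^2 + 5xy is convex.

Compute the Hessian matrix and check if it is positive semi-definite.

f(x,y) = 8x^2 + 3y^2 + 5xy
Hessian H = [[16, 5], [5, 6]]
trace(H) = 22, det(H) = 71
Eigenvalues: (22 +/- sqrt(200)) / 2 = 18.07, 3.929
Since both eigenvalues > 0, f is convex.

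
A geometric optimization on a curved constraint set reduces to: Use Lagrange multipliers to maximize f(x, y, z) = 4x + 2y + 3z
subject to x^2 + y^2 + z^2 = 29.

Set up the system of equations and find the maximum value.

Lagrange conditions: 4 = 2*lambda*x, 2 = 2*lambda*y, 3 = 2*lambda*z
So x:4 = y:2 = z:3, i.e. x = 4t, y = 2t, z = 3t
Constraint: t^2*(4^2 + 2^2 + 3^2) = 29
  t^2 * 29 = 29  =>  t = sqrt(1)
Maximum = 4*4t + 2*2t + 3*3t = 29*sqrt(1) = 29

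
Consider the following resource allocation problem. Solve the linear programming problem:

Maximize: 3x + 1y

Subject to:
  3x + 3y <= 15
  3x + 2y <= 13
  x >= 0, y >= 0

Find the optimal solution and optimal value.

Feasible vertices: (0, 0), (0, 5), (3, 2), (13/3, 0)
Objective 3x + 1y at each:
  (0, 0): 0
  (0, 5): 5
  (3, 2): 11
  (13/3, 0): 13
Maximum is 13 at (13/3, 0).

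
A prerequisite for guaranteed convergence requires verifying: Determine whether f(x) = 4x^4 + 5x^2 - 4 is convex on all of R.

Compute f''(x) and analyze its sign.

f(x) = 4x^4 + 5x^2 - 4
f'(x) = 16x^3 + 10x
f''(x) = 48x^2 + 10
f''(x) = 48x^2 + 10 >= 10 > 0 for all x
Therefore, f is convex on R.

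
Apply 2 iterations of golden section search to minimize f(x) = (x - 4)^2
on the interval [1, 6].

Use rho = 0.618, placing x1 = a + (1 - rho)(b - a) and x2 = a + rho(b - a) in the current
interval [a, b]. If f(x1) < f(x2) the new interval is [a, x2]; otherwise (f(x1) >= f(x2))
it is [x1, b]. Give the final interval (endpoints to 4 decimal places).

Golden section search for min of f(x) = (x - 4)^2 on [1, 6].
Each step: x1 = a + (1 - rho)(b - a), x2 = a + rho(b - a); if f(x1) < f(x2) keep [a, x2], otherwise keep [x1, b].
Step 1: [1.0000, 6.0000], x1=2.9100 (f=1.1881), x2=4.0900 (f=0.0081); f(x1) > f(x2) => keep [2.9100, 6.0000]
Step 2: [2.9100, 6.0000], x1=4.0904 (f=0.0082), x2=4.8196 (f=0.6718); f(x1) < f(x2) => keep [2.9100, 4.8196]
Final interval: [2.9100, 4.8196]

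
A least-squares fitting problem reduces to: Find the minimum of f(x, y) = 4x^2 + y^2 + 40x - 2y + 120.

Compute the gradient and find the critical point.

f(x,y) = 4x^2 + y^2 + 40x - 2y + 120
df/dx = 8x + (40) = 0  =>  x = -5
df/dy = 2y + (-2) = 0  =>  y = 1
f(-5, 1) = 4*(-5)^2 + 1*(1)^2 + 40*(-5) + -2*(1) + 120 = 19
Hessian is diagonal with entries 8, 2 > 0, so this is a minimum.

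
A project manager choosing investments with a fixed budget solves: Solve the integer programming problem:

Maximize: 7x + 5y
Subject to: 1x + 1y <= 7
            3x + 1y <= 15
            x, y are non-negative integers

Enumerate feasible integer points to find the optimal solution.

Constraint 1: 1x + 1y <= 7
Constraint 2: 3x + 1y <= 15
Feasible x range (need y >= 0): 0 <= x <= min(7/1, 15/3) => x in {0, ..., 5}.
Enumerate feasible integer points row by row (the coefficient of y is 5 > 0, so for each x the largest feasible y gives the best value):
  x = 0: y <= min((7 - 1*0)/1, (15 - 3*0)/1) => y in {0, ..., 7}; best 7*0 + 5*7 = 35
  x = 1: y <= min((7 - 1*1)/1, (15 - 3*1)/1) => y in {0, ..., 6}; best 7*1 + 5*6 = 37
  x = 2: y <= min((7 - 1*2)/1, (15 - 3*2)/1) => y in {0, ..., 5}; best 7*2 + 5*5 = 39
  x = 3: y <= min((7 - 1*3)/1, (15 - 3*3)/1) => y in {0, ..., 4}; best 7*3 + 5*4 = 41
  x = 4: y <= min((7 - 1*4)/1, (15 - 3*4)/1) => y in {0, ..., 3}; best 7*4 + 5*3 = 43
  x = 5: y <= min((7 - 1*5)/1, (15 - 3*5)/1) => y in {0}; best 7*5 + 5*0 = 35
The maximum 7x + 5y = 43 is achieved at x = 4, y = 3.
Check: 1*4 + 1*3 = 7 <= 7 and 3*4 + 1*3 = 15 <= 15.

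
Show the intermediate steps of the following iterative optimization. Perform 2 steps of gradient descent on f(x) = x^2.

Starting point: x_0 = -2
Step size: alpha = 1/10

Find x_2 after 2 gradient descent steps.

f(x) = x^2, f'(x) = 2x + (0)
Step 1: f'(-2) = -4, x_1 = -2 - 1/10 * -4 = -8/5
Step 2: f'(-8/5) = -16/5, x_2 = -8/5 - 1/10 * -16/5 = -32/25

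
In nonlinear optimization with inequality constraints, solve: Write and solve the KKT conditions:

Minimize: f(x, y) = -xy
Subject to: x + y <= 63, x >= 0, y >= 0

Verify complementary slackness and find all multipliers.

Problem: min -xy s.t. x + y <= 63 (multiplier lambda), x >= 0 (mu_x), y >= 0 (mu_y)
KKT stationarity: -y + lambda - mu_x = 0, -x + lambda - mu_y = 0, with lambda, mu_x, mu_y >= 0
Complementary slackness: lambda*(x + y - 63) = 0, mu_x*x = 0, mu_y*y = 0
If lambda = 0: y = -mu_x <= 0 and x = -mu_y <= 0 force x = y = 0 with f = 0; but x = y = 63/2 is feasible with f = -3969/4 < 0, so this is not the minimum. Hence lambda > 0 and x + y = 63.
Try x > 0, y > 0 (so mu_x = mu_y = 0): y = lambda, x = lambda => x = y = lambda
x + y = 63 => 2*lambda = 63 => lambda = 63/2
x* = y* = 63/2 > 0, consistent with mu_x = mu_y = 0.
(Any feasible point with x = 0 or y = 0 has f = 0 > -3969/4, so the minimum is not on those boundaries.)
min(-xy) = -3969/4 (i.e. max xy = 3969/4)
Multipliers: lambda = 63/2, mu_x = 0, mu_y = 0
Complementary slackness: lambda*(x + y - 63) = 63/2*(63/2 + 63/2 - 63) = 0, mu_x*x = 0*63/2 = 0, mu_y*y = 0*63/2 = 0. Satisfied.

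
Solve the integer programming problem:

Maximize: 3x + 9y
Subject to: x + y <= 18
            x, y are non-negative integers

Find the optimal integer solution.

Objective: 3x + 9y, constraint: x + y <= 18
Coefficient of y is 9 > coefficient of x is 3, so allocate the entire budget to y.
Optimal: x = 0, y = 18, value = 162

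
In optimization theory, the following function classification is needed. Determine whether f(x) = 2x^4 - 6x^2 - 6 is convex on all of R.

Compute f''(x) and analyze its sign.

f(x) = 2x^4 - 6x^2 - 6
f'(x) = 8x^3 + -12x
f''(x) = 24x^2 + -12
f''(0) = -12 < 0, so not convex near x = 0
Therefore, f is not globally convex on R.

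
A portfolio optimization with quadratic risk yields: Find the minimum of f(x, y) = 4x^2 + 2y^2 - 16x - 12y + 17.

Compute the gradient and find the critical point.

f(x,y) = 4x^2 + 2y^2 - 16x - 12y + 17
df/dx = 8x + (-16) = 0  =>  x = 2
df/dy = 4y + (-12) = 0  =>  y = 3
f(2, 3) = 4*(2)^2 + 2*(3)^2 + -16*(2) + -12*(3) + 17 = -17
Hessian is diagonal with entries 8, 4 > 0, so this is a minimum.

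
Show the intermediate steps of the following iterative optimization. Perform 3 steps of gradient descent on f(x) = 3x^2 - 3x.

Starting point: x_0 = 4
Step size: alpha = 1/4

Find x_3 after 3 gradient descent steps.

f(x) = 3x^2 - 3x, f'(x) = 6x + (-3)
Step 1: f'(4) = 21, x_1 = 4 - 1/4 * 21 = -5/4
Step 2: f'(-5/4) = -21/2, x_2 = -5/4 - 1/4 * -21/2 = 11/8
Step 3: f'(11/8) = 21/4, x_3 = 11/8 - 1/4 * 21/4 = 1/16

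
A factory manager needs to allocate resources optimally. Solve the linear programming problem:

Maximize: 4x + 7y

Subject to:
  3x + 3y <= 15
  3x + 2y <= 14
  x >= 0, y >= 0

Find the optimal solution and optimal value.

Feasible vertices: (0, 0), (0, 5), (4, 1), (14/3, 0)
Objective 4x + 7y at each:
  (0, 0): 0
  (0, 5): 35
  (4, 1): 23
  (14/3, 0): 56/3
Maximum is 35 at (0, 5).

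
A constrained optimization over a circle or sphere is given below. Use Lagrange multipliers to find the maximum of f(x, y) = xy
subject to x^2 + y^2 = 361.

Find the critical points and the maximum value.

Lagrange conditions: y = 2*lambda*x and x = 2*lambda*y
If x = 0 then y = 0, violating the constraint, so x, y != 0.
Dividing: y/x = x/y => x^2 = y^2 => y = x or y = -x
Constraint: 2x^2 = 361 => x^2 = 361/2 => x = +/-sqrt(361/2)
Critical points: (sqrt(361/2), sqrt(361/2)), (-sqrt(361/2), -sqrt(361/2)), (sqrt(361/2), -sqrt(361/2)), (-sqrt(361/2), sqrt(361/2))
  y = x:  xy = x^2 = 361/2  at (sqrt(361/2), sqrt(361/2)) and (-sqrt(361/2), -sqrt(361/2))
  y = -x: xy = -x^2 = -361/2 at (sqrt(361/2), -sqrt(361/2)) and (-sqrt(361/2), sqrt(361/2))
Maximum xy = 361/2 at (sqrt(361/2), sqrt(361/2)) and (-sqrt(361/2), -sqrt(361/2))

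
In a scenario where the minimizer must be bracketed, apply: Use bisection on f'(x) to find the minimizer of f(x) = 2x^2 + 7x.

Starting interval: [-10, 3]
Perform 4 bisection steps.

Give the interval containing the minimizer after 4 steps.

Finding critical point of f(x) = 2x^2 + 7x using bisection on f'(x) = 4x + 7.
f'(x) = 0 when x = -7/4.
Starting interval: [-10, 3]
Step 1: mid = -7/2, f'(mid) = -7, new interval = [-7/2, 3]
Step 2: mid = -1/4, f'(mid) = 6, new interval = [-7/2, -1/4]
Step 3: mid = -15/8, f'(mid) = -1/2, new interval = [-15/8, -1/4]
Step 4: mid = -17/16, f'(mid) = 11/4, new interval = [-15/8, -17/16]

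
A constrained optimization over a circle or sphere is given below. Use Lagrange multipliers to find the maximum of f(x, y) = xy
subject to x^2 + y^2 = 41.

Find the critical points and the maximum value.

Lagrange conditions: y = 2*lambda*x and x = 2*lambda*y
If x = 0 then y = 0, violating the constraint, so x, y != 0.
Dividing: y/x = x/y => x^2 = y^2 => y = x or y = -x
Constraint: 2x^2 = 41 => x^2 = 41/2 => x = +/-sqrt(41/2)
Critical points: (sqrt(41/2), sqrt(41/2)), (-sqrt(41/2), -sqrt(41/2)), (sqrt(41/2), -sqrt(41/2)), (-sqrt(41/2), sqrt(41/2))
  y = x:  xy = x^2 = 41/2  at (sqrt(41/2), sqrt(41/2)) and (-sqrt(41/2), -sqrt(41/2))
  y = -x: xy = -x^2 = -41/2 at (sqrt(41/2), -sqrt(41/2)) and (-sqrt(41/2), sqrt(41/2))
Maximum xy = 41/2 at (sqrt(41/2), sqrt(41/2)) and (-sqrt(41/2), -sqrt(41/2))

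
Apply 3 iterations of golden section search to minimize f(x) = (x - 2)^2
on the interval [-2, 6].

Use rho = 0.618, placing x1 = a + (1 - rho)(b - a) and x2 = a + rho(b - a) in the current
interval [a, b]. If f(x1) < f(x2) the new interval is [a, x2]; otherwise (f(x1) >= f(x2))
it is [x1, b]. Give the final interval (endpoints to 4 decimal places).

Golden section search for min of f(x) = (x - 2)^2 on [-2, 6].
Each step: x1 = a + (1 - rho)(b - a), x2 = a + rho(b - a); if f(x1) < f(x2) keep [a, x2], otherwise keep [x1, b].
Step 1: [-2.0000, 6.0000], x1=1.0560 (f=0.8911), x2=2.9440 (f=0.8911); f(x1) = f(x2) (tie, not '<') => keep [1.0560, 6.0000]
Step 2: [1.0560, 6.0000], x1=2.9446 (f=0.8923), x2=4.1114 (f=4.4580); f(x1) < f(x2) => keep [1.0560, 4.1114]
Step 3: [1.0560, 4.1114], x1=2.2232 (f=0.0498), x2=2.9442 (f=0.8916); f(x1) < f(x2) => keep [1.0560, 2.9442]
Final interval: [1.0560, 2.9442]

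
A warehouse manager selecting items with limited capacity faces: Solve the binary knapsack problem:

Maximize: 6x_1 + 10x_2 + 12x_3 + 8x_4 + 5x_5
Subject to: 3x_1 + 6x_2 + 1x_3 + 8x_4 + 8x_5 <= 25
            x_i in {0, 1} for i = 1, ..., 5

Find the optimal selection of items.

Items: item 1 (v=6, w=3), item 2 (v=10, w=6), item 3 (v=12, w=1), item 4 (v=8, w=8), item 5 (v=5, w=8)
Capacity: 25
Checking all 32 subsets (w = total weight, v = total value):
  {}: w = 0, v = 0
  {1}: w = 3, v = 6
  {2}: w = 6, v = 10
  {3}: w = 1, v = 12
  {4}: w = 8, v = 8
  {5}: w = 8, v = 5
  {1, 2}: w = 9, v = 16
  {1, 3}: w = 4, v = 18
  {1, 4}: w = 11, v = 14
  {1, 5}: w = 11, v = 11
  {2, 3}: w = 7, v = 22
  {2, 4}: w = 14, v = 18
  {2, 5}: w = 14, v = 15
  {3, 4}: w = 9, v = 20
  {3, 5}: w = 9, v = 17
  {4, 5}: w = 16, v = 13
  {1, 2, 3}: w = 10, v = 28
  {1, 2, 4}: w = 17, v = 24
  {1, 2, 5}: w = 17, v = 21
  {1, 3, 4}: w = 12, v = 26
  {1, 3, 5}: w = 12, v = 23
  {1, 4, 5}: w = 19, v = 19
  {2, 3, 4}: w = 15, v = 30
  {2, 3, 5}: w = 15, v = 27
  {2, 4, 5}: w = 22, v = 23
  {3, 4, 5}: w = 17, v = 25
  {1, 2, 3, 4}: w = 18, v = 36
  {1, 2, 3, 5}: w = 18, v = 33
  {1, 2, 4, 5}: w = 25, v = 29
  {1, 3, 4, 5}: w = 20, v = 31
  {2, 3, 4, 5}: w = 23, v = 35
  {1, 2, 3, 4, 5}: w = 26 > 25, infeasible
Best feasible subset: items [1, 2, 3, 4]
Total weight: 18 <= 25, total value: 36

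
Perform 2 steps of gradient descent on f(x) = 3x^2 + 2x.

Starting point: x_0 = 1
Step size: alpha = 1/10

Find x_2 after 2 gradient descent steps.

f(x) = 3x^2 + 2x, f'(x) = 6x + (2)
Step 1: f'(1) = 8, x_1 = 1 - 1/10 * 8 = 1/5
Step 2: f'(1/5) = 16/5, x_2 = 1/5 - 1/10 * 16/5 = -3/25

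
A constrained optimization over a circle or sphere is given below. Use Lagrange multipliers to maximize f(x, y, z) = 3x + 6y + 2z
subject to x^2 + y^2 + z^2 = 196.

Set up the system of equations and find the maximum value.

Lagrange conditions: 3 = 2*lambda*x, 6 = 2*lambda*y, 2 = 2*lambda*z
So x:3 = y:6 = z:2, i.e. x = 3t, y = 6t, z = 2t
Constraint: t^2*(3^2 + 6^2 + 2^2) = 196
  t^2 * 49 = 196  =>  t = sqrt(4)
Maximum = 3*3t + 6*6t + 2*2t = 49*sqrt(4) = 98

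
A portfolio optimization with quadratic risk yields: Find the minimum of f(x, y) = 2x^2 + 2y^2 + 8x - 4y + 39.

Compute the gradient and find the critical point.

f(x,y) = 2x^2 + 2y^2 + 8x - 4y + 39
df/dx = 4x + (8) = 0  =>  x = -2
df/dy = 4y + (-4) = 0  =>  y = 1
f(-2, 1) = 2*(-2)^2 + 2*(1)^2 + 8*(-2) + -4*(1) + 39 = 29
Hessian is diagonal with entries 4, 4 > 0, so this is a minimum.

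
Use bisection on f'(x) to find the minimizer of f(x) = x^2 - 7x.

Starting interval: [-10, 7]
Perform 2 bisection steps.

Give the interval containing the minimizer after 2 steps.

Finding critical point of f(x) = x^2 - 7x using bisection on f'(x) = 2x + -7.
f'(x) = 0 when x = 7/2.
Starting interval: [-10, 7]
Step 1: mid = -3/2, f'(mid) = -10, new interval = [-3/2, 7]
Step 2: mid = 11/4, f'(mid) = -3/2, new interval = [11/4, 7]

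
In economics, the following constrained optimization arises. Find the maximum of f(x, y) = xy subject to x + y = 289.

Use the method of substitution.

Substitute y = 289 - x into f(x,y) = xy:
g(x) = x(289 - x) = 289x - x^2
g'(x) = 289 - 2x = 0  =>  x = 289/2
y = 289 - 289/2 = 289/2
Maximum value = (289/2) * (289/2) = 83521/4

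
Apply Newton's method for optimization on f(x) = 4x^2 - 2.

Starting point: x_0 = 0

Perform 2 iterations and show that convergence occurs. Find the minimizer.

f(x) = 4x^2 - 2, f'(x) = 8x + (0), f''(x) = 8
Step 1: f'(0) = 0, x_1 = 0 - 0/8 = 0
Step 2: f'(0) = 0, x_2 = 0 (converged)
Newton's method converges in 1 step for quadratics.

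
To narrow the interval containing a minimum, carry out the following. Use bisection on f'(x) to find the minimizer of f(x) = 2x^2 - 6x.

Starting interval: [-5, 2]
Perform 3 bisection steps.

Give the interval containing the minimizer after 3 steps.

Finding critical point of f(x) = 2x^2 - 6x using bisection on f'(x) = 4x + -6.
f'(x) = 0 when x = 3/2.
Starting interval: [-5, 2]
Step 1: mid = -3/2, f'(mid) = -12, new interval = [-3/2, 2]
Step 2: mid = 1/4, f'(mid) = -5, new interval = [1/4, 2]
Step 3: mid = 9/8, f'(mid) = -3/2, new interval = [9/8, 2]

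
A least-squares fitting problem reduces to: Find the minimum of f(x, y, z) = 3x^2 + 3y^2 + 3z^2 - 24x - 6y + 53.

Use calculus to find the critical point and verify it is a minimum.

f(x,y,z) = 3x^2 + 3y^2 + 3z^2 - 24x - 6y + 53
df/dx = 6x + (-24) = 0 => x = 4
df/dy = 6y + (-6) = 0 => y = 1
df/dz = 6z + (0) = 0 => z = 0
f(4,1,0) = 3*(4)^2 + 3*(1)^2 + 3*(0)^2 + -24*(4) + -6*(1) + 53 = 2
Hessian is diagonal with entries 6, 6, 6 > 0, confirmed minimum.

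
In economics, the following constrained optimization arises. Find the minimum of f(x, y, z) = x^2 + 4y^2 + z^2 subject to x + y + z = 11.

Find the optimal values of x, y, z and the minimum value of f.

Using Lagrange multipliers on f = x^2 + 4y^2 + z^2 with constraint x + y + z = 11:
Conditions: 2*1*x = lambda, 2*4*y = lambda, 2*1*z = lambda
So x = lambda/2, y = lambda/8, z = lambda/2
Substituting into constraint: lambda * (9/8) = 11
lambda = 88/9
x = 44/9, y = 11/9, z = 44/9
Minimum value = 484/9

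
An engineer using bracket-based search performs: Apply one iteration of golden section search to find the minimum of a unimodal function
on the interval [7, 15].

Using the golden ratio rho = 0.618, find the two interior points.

Golden section search on [7, 15].
Golden ratio rho = 0.618 (approx).
Interior points:
  x_1 = 7 + (1-0.618)*8 = 10.0560
  x_2 = 7 + 0.618*8 = 11.9440
Compare f(x_1) and f(x_2) to determine which subinterval to keep.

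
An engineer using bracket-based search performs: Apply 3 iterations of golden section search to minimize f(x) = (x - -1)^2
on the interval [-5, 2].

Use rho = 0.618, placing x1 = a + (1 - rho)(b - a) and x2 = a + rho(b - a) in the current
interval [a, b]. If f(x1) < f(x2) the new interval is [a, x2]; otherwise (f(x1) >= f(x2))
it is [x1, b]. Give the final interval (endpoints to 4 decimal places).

Golden section search for min of f(x) = (x - -1)^2 on [-5, 2].
Each step: x1 = a + (1 - rho)(b - a), x2 = a + rho(b - a); if f(x1) < f(x2) keep [a, x2], otherwise keep [x1, b].
Step 1: [-5.0000, 2.0000], x1=-2.3260 (f=1.7583), x2=-0.6740 (f=0.1063); f(x1) > f(x2) => keep [-2.3260, 2.0000]
Step 2: [-2.3260, 2.0000], x1=-0.6735 (f=0.1066), x2=0.3475 (f=1.8157); f(x1) < f(x2) => keep [-2.3260, 0.3475]
Step 3: [-2.3260, 0.3475], x1=-1.3047 (f=0.0929), x2=-0.6738 (f=0.1064); f(x1) < f(x2) => keep [-2.3260, -0.6738]
Final interval: [-2.3260, -0.6738]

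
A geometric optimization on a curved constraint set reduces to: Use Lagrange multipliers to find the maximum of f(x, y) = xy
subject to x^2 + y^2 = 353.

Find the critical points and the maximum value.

Lagrange conditions: y = 2*lambda*x and x = 2*lambda*y
If x = 0 then y = 0, violating the constraint, so x, y != 0.
Dividing: y/x = x/y => x^2 = y^2 => y = x or y = -x
Constraint: 2x^2 = 353 => x^2 = 353/2 => x = +/-sqrt(353/2)
Critical points: (sqrt(353/2), sqrt(353/2)), (-sqrt(353/2), -sqrt(353/2)), (sqrt(353/2), -sqrt(353/2)), (-sqrt(353/2), sqrt(353/2))
  y = x:  xy = x^2 = 353/2  at (sqrt(353/2), sqrt(353/2)) and (-sqrt(353/2), -sqrt(353/2))
  y = -x: xy = -x^2 = -353/2 at (sqrt(353/2), -sqrt(353/2)) and (-sqrt(353/2), sqrt(353/2))
Maximum xy = 353/2 at (sqrt(353/2), sqrt(353/2)) and (-sqrt(353/2), -sqrt(353/2))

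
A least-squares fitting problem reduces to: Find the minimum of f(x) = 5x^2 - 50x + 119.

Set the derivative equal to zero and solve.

f(x) = 5x^2 - 50x + 119
f'(x) = 10x + (-50) = 0
x = 50/10 = 5
f(5) = -6
Since f''(x) = 10 > 0, this is a minimum.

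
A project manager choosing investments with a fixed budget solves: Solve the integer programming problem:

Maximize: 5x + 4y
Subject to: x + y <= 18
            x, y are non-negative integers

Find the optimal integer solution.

Objective: 5x + 4y, constraint: x + y <= 18
Coefficient of x is 5 >= coefficient of y is 4, so allocate the entire budget to x.
Optimal: x = 18, y = 0, value = 90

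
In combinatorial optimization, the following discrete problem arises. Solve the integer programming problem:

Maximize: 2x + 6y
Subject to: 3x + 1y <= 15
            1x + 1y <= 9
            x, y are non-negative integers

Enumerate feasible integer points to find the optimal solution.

Constraint 1: 3x + 1y <= 15
Constraint 2: 1x + 1y <= 9
Feasible x range (need y >= 0): 0 <= x <= min(15/3, 9/1) => x in {0, ..., 5}.
Enumerate feasible integer points row by row (the coefficient of y is 6 > 0, so for each x the largest feasible y gives the best value):
  x = 0: y <= min((15 - 3*0)/1, (9 - 1*0)/1) => y in {0, ..., 9}; best 2*0 + 6*9 = 54
  x = 1: y <= min((15 - 3*1)/1, (9 - 1*1)/1) => y in {0, ..., 8}; best 2*1 + 6*8 = 50
  x = 2: y <= min((15 - 3*2)/1, (9 - 1*2)/1) => y in {0, ..., 7}; best 2*2 + 6*7 = 46
  x = 3: y <= min((15 - 3*3)/1, (9 - 1*3)/1) => y in {0, ..., 6}; best 2*3 + 6*6 = 42
  x = 4: y <= min((15 - 3*4)/1, (9 - 1*4)/1) => y in {0, ..., 3}; best 2*4 + 6*3 = 26
  x = 5: y <= min((15 - 3*5)/1, (9 - 1*5)/1) => y in {0}; best 2*5 + 6*0 = 10
The maximum 2x + 6y = 54 is achieved at x = 0, y = 9.
Check: 3*0 + 1*9 = 9 <= 15 and 1*0 + 1*9 = 9 <= 9.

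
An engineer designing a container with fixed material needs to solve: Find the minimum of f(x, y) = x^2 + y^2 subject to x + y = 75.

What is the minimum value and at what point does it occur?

Substitute y = 75 - x into f(x,y) = x^2 + y^2:
g(x) = x^2 + (75 - x)^2 = 2x^2 - 150x + 5625
g'(x) = 4x - 150 = 0  =>  x = 75/2
y = 75 - 75/2 = 75/2
Minimum value = (75/2)^2 + (75/2)^2 = 5625/2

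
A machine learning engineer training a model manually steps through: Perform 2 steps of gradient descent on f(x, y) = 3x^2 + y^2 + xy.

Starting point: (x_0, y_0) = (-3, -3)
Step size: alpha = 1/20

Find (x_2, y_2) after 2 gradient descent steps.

f(x,y) = 3x^2 + y^2 + xy
grad_x = 6x + 1y, grad_y = 2y + 1x
Step 1: grad = (-21, -9), (-39/20, -51/20)
Step 2: grad = (-57/4, -141/20), (-99/80, -879/400)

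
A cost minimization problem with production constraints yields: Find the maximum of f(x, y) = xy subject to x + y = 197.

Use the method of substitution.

Substitute y = 197 - x into f(x,y) = xy:
g(x) = x(197 - x) = 197x - x^2
g'(x) = 197 - 2x = 0  =>  x = 197/2
y = 197 - 197/2 = 197/2
Maximum value = (197/2) * (197/2) = 38809/4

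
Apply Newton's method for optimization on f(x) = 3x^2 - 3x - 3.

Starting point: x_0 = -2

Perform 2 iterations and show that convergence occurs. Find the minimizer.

f(x) = 3x^2 - 3x - 3, f'(x) = 6x + (-3), f''(x) = 6
Step 1: f'(-2) = -15, x_1 = -2 - -15/6 = 1/2
Step 2: f'(1/2) = 0, x_2 = 1/2 (converged)
Newton's method converges in 1 step for quadratics.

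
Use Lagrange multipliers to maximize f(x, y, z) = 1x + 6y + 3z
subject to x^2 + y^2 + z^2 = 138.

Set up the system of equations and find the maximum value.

Lagrange conditions: 1 = 2*lambda*x, 6 = 2*lambda*y, 3 = 2*lambda*z
So x:1 = y:6 = z:3, i.e. x = 1t, y = 6t, z = 3t
Constraint: t^2*(1^2 + 6^2 + 3^2) = 138
  t^2 * 46 = 138  =>  t = sqrt(3)
Maximum = 1*1t + 6*6t + 3*3t = 46*sqrt(3) = sqrt(6348)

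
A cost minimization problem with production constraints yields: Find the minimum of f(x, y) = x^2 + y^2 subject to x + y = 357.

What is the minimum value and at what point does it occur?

Substitute y = 357 - x into f(x,y) = x^2 + y^2:
g(x) = x^2 + (357 - x)^2 = 2x^2 - 714x + 127449
g'(x) = 4x - 714 = 0  =>  x = 357/2
y = 357 - 357/2 = 357/2
Minimum value = (357/2)^2 + (357/2)^2 = 127449/2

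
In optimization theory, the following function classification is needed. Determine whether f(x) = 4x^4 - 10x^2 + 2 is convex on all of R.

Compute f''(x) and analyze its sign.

f(x) = 4x^4 - 10x^2 + 2
f'(x) = 16x^3 + -20x
f''(x) = 48x^2 + -20
f''(0) = -20 < 0, so not convex near x = 0
Therefore, f is not globally convex on R.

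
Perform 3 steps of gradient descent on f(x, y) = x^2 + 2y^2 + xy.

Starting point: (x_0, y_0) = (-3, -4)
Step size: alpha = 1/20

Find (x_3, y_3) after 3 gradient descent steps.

f(x,y) = x^2 + 2y^2 + xy
grad_x = 2x + 1y, grad_y = 4y + 1x
Step 1: grad = (-10, -19), (-5/2, -61/20)
Step 2: grad = (-161/20, -147/10), (-839/400, -463/200)
Step 3: grad = (-651/100, -4543/400), (-443/250, -13977/8000)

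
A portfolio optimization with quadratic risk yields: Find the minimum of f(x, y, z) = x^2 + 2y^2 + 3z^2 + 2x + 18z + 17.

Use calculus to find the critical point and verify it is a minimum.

f(x,y,z) = x^2 + 2y^2 + 3z^2 + 2x + 18z + 17
df/dx = 2x + (2) = 0 => x = -1
df/dy = 4y + (0) = 0 => y = 0
df/dz = 6z + (18) = 0 => z = -3
f(-1,0,-3) = 1*(-1)^2 + 2*(0)^2 + 3*(-3)^2 + 2*(-1) + 18*(-3) + 17 = -11
Hessian is diagonal with entries 2, 4, 6 > 0, confirmed minimum.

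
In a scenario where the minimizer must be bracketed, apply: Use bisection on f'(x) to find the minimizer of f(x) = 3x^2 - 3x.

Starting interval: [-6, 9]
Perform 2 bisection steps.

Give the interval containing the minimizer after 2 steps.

Finding critical point of f(x) = 3x^2 - 3x using bisection on f'(x) = 6x + -3.
f'(x) = 0 when x = 1/2.
Starting interval: [-6, 9]
Step 1: mid = 3/2, f'(mid) = 6, new interval = [-6, 3/2]
Step 2: mid = -9/4, f'(mid) = -33/2, new interval = [-9/4, 3/2]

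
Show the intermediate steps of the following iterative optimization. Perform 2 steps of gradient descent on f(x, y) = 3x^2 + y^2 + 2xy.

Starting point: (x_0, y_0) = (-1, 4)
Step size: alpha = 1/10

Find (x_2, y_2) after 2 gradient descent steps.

f(x,y) = 3x^2 + y^2 + 2xy
grad_x = 6x + 2y, grad_y = 2y + 2x
Step 1: grad = (2, 6), (-6/5, 17/5)
Step 2: grad = (-2/5, 22/5), (-29/25, 74/25)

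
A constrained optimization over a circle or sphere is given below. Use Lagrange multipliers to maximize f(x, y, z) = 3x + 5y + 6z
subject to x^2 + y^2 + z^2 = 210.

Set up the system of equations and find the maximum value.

Lagrange conditions: 3 = 2*lambda*x, 5 = 2*lambda*y, 6 = 2*lambda*z
So x:3 = y:5 = z:6, i.e. x = 3t, y = 5t, z = 6t
Constraint: t^2*(3^2 + 5^2 + 6^2) = 210
  t^2 * 70 = 210  =>  t = sqrt(3)
Maximum = 3*3t + 5*5t + 6*6t = 70*sqrt(3) = sqrt(14700)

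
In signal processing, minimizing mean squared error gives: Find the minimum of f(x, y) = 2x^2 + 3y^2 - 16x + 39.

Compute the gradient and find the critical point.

f(x,y) = 2x^2 + 3y^2 - 16x + 39
df/dx = 4x + (-16) = 0  =>  x = 4
df/dy = 6y + (0) = 0  =>  y = 0
f(4, 0) = 2*(4)^2 + 3*(0)^2 + -16*(4) + 39 = 7
Hessian is diagonal with entries 4, 6 > 0, so this is a minimum.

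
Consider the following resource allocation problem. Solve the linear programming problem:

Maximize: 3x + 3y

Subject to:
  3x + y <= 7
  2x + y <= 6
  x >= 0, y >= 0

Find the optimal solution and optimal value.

Feasible vertices: (0, 0), (0, 6), (1, 4), (7/3, 0)
Objective 3x + 3y at each:
  (0, 0): 0
  (0, 6): 18
  (1, 4): 15
  (7/3, 0): 7
Maximum is 18 at (0, 6).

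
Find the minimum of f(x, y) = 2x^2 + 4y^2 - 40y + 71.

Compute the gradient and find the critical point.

f(x,y) = 2x^2 + 4y^2 - 40y + 71
df/dx = 4x + (0) = 0  =>  x = 0
df/dy = 8y + (-40) = 0  =>  y = 5
f(0, 5) = 2*(0)^2 + 4*(5)^2 + -40*(5) + 71 = -29
Hessian is diagonal with entries 4, 8 > 0, so this is a minimum.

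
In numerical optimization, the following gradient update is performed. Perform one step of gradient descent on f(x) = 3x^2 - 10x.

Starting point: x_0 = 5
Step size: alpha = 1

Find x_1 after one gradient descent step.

f(x) = 3x^2 - 10x
f'(x) = 6x - 10
f'(5) = 6*5 + (-10) = 20
x_1 = x_0 - alpha * f'(x_0) = 5 - 1 * 20 = -15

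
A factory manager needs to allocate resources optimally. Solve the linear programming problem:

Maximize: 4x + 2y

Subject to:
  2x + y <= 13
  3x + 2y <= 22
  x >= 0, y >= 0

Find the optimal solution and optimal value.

Feasible vertices: (0, 0), (0, 11), (4, 5), (13/2, 0)
Objective 4x + 2y at each:
  (0, 0): 0
  (0, 11): 22
  (4, 5): 26
  (13/2, 0): 26
Maximum is 26 at (4, 5).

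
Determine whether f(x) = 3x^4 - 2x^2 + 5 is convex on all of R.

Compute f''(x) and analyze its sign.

f(x) = 3x^4 - 2x^2 + 5
f'(x) = 12x^3 + -4x
f''(x) = 36x^2 + -4
f''(0) = -4 < 0, so not convex near x = 0
Therefore, f is not globally convex on R.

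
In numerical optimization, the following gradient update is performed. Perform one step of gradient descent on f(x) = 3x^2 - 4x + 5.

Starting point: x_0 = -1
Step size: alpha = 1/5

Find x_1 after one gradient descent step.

f(x) = 3x^2 - 4x + 5
f'(x) = 6x - 4
f'(-1) = 6*-1 + (-4) = -10
x_1 = x_0 - alpha * f'(x_0) = -1 - 1/5 * -10 = 1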